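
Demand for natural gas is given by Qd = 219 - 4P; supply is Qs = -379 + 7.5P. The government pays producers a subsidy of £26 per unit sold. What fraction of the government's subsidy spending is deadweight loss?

Pre-subsidy: 219 - 4P = -379 + 7.5P gives P* = 52, Q* = 11.
With the subsidy, sellers receive Ps = Pb + 26 for each unit, where Pb is the price buyers pay.
Supply in terms of Pb becomes Qs = -379 + 7.5(Pb + 26) = -184 + 7.5Pb. Setting this equal to demand: 219 - 4Pb = -184 + 7.5Pb, so Pb = 806/23.
Sellers receive Ps = 806/23 + 26 = 1404/23; Q' = 219 − 4·(806/23) = 1813/23.
ΔCS = ½(11 + 1813/23)(52 − 806/23) = 402870/529; ΔPS = ½(11 + 1813/23)(1404/23 − 52) = 214864/529.
Government spending = 26 × 1813/23 = 47138/23.
DWL = ½ × 26 × (1813/23 − 11) = 20280/23; fraction = (20280/23) / (47138/23) = 780/1813.

DWL / government spending = 780/1813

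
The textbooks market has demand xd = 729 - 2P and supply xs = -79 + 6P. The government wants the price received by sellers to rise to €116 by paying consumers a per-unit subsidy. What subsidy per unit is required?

Required subsidy s = €60 per unit

At a seller price of 116, quantity supplied is -79 + 6·116 = 617.
Buyers absorb 617 only when they pay Pb with 729 − 2·Pb = 617, i.e. Pb = 56.
s = Ps − Pb = 116 − 56 = 60.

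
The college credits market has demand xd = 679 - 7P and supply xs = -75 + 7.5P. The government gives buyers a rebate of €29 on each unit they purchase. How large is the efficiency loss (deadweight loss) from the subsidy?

Deadweight loss = €1522.5

Pre-subsidy: 679 - 7P = -75 + 7.5P gives P* = 52, x* = 315.
With the rebate, buyers effectively pay Pb = Ps − 29, where Ps is the price sellers receive.
Demand in terms of Ps becomes xd = 679 − 7(Ps − 29) = 882 - 7Ps. Setting this equal to supply: 882 - 7Ps = -75 + 7.5Ps, so Ps = 66.
Buyers pay Pb = 66 − 29 = 37; x' = -75 + 7.5·66 = 420.
The subsidy expands output by 420 − 315 = 105 past the efficient level; on those units the gap between marginal cost and willingness to pay runs from 0 up to 29.
DWL = ½ × 29 × 105 = 1522.5.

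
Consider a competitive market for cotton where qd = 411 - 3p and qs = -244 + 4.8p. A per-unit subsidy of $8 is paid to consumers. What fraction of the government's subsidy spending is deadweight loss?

Pre-subsidy: 411 - 3p = -244 + 4.8p gives p* = 3275/39, q* = 2068/13.
With the rebate, buyers effectively pay pb = ps − 8, where ps is the price sellers receive.
Demand in terms of ps becomes qd = 411 − 3(ps − 8) = 435 - 3ps. Setting this equal to supply: 435 - 3ps = -244 + 4.8ps, so ps = 3395/39.
Buyers pay pb = 3395/39 − 8 = 3083/39; q' = -244 + 4.8·(3395/39) = 2260/13.
ΔCS = ½(2068/13 + 2260/13)(3275/39 − 3083/39) = 138496/169; ΔPS = ½(2068/13 + 2260/13)(3395/39 − 3275/39) = 86560/169.
Government spending = 8 × 2260/13 = 18080/13.
DWL = ½ × 8 × (2260/13 − 2068/13) = 768/13; fraction = (768/13) / (18080/13) = 24/565.

DWL / government spending = 24/565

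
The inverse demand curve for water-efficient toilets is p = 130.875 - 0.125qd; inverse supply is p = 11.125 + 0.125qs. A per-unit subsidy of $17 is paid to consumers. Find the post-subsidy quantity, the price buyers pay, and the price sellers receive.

Pre-subsidy: 130.875 - 0.125q = 11.125 + 0.125q gives q* = 479 and p* = 71.
With the rebate, buyers effectively pay pb = ps − 17, where ps is the price sellers receive.
On the curves, pb = 130.875 - 0.125q and ps = 11.125 + 0.125q; the wedge ps − pb = 17 gives 11.125 + 0.125q − (130.875 - 0.125q) = 17, so q' = 547.
Then pb = 130.875 − 0.125·547 = 62.5 and ps = 11.125 + 0.125·547 = 79.5.

q' = 547; buyers pay $62.5; sellers receive $79.5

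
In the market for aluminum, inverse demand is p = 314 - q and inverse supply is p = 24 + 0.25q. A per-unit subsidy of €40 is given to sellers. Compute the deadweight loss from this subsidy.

Pre-subsidy: 314 - q = 24 + 0.25q gives q* = 232 and p* = 82.
With the subsidy, sellers receive ps = pb + 40 for each unit, where pb is the price buyers pay.
On the curves, pb = 314 - q and ps = 24 + 0.25q; the wedge ps − pb = 40 gives 24 + 0.25q − (314 - q) = 40, so q' = 264.
Then pb = 314 − 1·264 = 50 and ps = 24 + 0.25·264 = 90.
The subsidy expands output by 264 − 232 = 32 past the efficient level; on those units the gap between marginal cost and willingness to pay runs from 0 up to 40.
DWL = ½ × 40 × 32 = 640.

Deadweight loss = €640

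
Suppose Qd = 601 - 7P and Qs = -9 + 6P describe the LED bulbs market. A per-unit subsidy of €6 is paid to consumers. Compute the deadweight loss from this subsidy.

Pre-subsidy: 601 - 7P = -9 + 6P gives P* = 610/13, Q* = 3543/13.
With the rebate, buyers effectively pay Pb = Ps − 6, where Ps is the price sellers receive.
Demand in terms of Ps becomes Qd = 601 − 7(Ps − 6) = 643 - 7Ps. Setting this equal to supply: 643 - 7Ps = -9 + 6Ps, so Ps = 652/13.
Buyers pay Pb = 652/13 − 6 = 574/13; Q' = -9 + 6·(652/13) = 3795/13.
The subsidy expands output by 3795/13 − 3543/13 = 252/13 past the efficient level; on those units the gap between marginal cost and willingness to pay runs from 0 up to 6.
DWL = ½ × 6 × 252/13 = 756/13.

Deadweight loss = 756/13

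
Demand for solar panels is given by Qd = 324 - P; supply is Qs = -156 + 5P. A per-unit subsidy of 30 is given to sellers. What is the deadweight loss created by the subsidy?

Deadweight loss = 375

Pre-subsidy: 324 - P = -156 + 5P gives P* = 80, Q* = 244.
With the subsidy, sellers receive Ps = Pb + 30 for each unit, where Pb is the price buyers pay.
Supply in terms of Pb becomes Qs = -156 + 5(Pb + 30) = -6 + 5Pb. Setting this equal to demand: 324 - Pb = -6 + 5Pb, so Pb = 55.
Sellers receive Ps = 55 + 30 = 85; Q' = 324 − 1·55 = 269.
The subsidy expands output by 269 − 244 = 25 past the efficient level; on those units the gap between marginal cost and willingness to pay runs from 0 up to 30.
DWL = ½ × 30 × 25 = 375.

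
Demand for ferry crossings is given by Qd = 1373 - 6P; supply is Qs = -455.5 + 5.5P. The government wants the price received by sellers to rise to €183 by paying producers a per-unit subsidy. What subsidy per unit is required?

At a seller price of 183, quantity supplied is -455.5 + 5.5·183 = 551.
Buyers absorb 551 only when they pay Pb with 1373 − 6·Pb = 551, i.e. Pb = 137.
s = Ps − Pb = 183 − 137 = 46.

Required subsidy s = €46 per unit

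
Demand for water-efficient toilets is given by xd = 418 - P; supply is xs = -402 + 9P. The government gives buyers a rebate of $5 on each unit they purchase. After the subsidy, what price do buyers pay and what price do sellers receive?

Buyers pay $77.5; sellers receive $82.5

Pre-subsidy: 418 - P = -402 + 9P gives P* = 82, x* = 336.
With the rebate, buyers effectively pay Pb = Ps − 5, where Ps is the price sellers receive.
Demand in terms of Ps becomes xd = 418 − 1(Ps − 5) = 423 - Ps. Setting this equal to supply: 423 - Ps = -402 + 9Ps, so Ps = 82.5.
Buyers pay Pb = 82.5 − 5 = 77.5; x' = -402 + 9·82.5 = 340.5.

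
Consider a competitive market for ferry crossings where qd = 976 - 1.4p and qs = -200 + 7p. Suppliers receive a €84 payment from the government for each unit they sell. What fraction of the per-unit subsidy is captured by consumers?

Consumer share = 5/6

Pre-subsidy: 976 - 1.4p = -200 + 7p gives p* = 140, q* = 780.
With the subsidy, sellers receive ps = pb + 84 for each unit, where pb is the price buyers pay.
Supply in terms of pb becomes qs = -200 + 7(pb + 84) = 388 + 7pb. Setting this equal to demand: 976 - 1.4pb = 388 + 7pb, so pb = 70.
Sellers receive ps = 70 + 84 = 154; q' = 976 − 1.4·70 = 878.
Buyers' price falls by p* − pb = 140 − 70 = 70; sellers' price rises by ps − p* = 154 − 140 = 14.
So consumers capture 70/84 = 5/6 of each unit of subsidy.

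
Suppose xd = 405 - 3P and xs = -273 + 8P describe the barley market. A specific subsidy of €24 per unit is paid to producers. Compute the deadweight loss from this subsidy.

Deadweight loss = 6912/11

Pre-subsidy: 405 - 3P = -273 + 8P gives P* = 678/11, x* = 2421/11.
With the subsidy, sellers receive Ps = Pb + 24 for each unit, where Pb is the price buyers pay.
Supply in terms of Pb becomes xs = -273 + 8(Pb + 24) = -81 + 8Pb. Setting this equal to demand: 405 - 3Pb = -81 + 8Pb, so Pb = 486/11.
Sellers receive Ps = 486/11 + 24 = 750/11; x' = 405 − 3·(486/11) = 2997/11.
The subsidy expands output by 2997/11 − 2421/11 = 576/11 past the efficient level; on those units the gap between marginal cost and willingness to pay runs from 0 up to 24.
DWL = ½ × 24 × 576/11 = 6912/11.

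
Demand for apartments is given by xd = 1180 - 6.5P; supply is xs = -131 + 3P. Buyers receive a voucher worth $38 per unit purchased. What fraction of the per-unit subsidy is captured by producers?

Producer share = 13/19

Pre-subsidy: 1180 - 6.5P = -131 + 3P gives P* = 138, x* = 283.
With the rebate, buyers effectively pay Pb = Ps − 38, where Ps is the price sellers receive.
Demand in terms of Ps becomes xd = 1180 − 6.5(Ps − 38) = 1427 - 6.5Ps. Setting this equal to supply: 1427 - 6.5Ps = -131 + 3Ps, so Ps = 164.
Buyers pay Pb = 164 − 38 = 126; x' = -131 + 3·164 = 361.
Buyers' price falls by P* − Pb = 138 − 126 = 12; sellers' price rises by Ps − P* = 164 − 138 = 26.
So producers capture 26/38 = 13/19 of each unit of subsidy.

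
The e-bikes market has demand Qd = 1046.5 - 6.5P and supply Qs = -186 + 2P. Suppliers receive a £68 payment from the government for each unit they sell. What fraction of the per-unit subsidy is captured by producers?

Producer share = 13/17

Pre-subsidy: 1046.5 - 6.5P = -186 + 2P gives P* = 145, Q* = 104.
With the subsidy, sellers receive Ps = Pb + 68 for each unit, where Pb is the price buyers pay.
Supply in terms of Pb becomes Qs = -186 + 2(Pb + 68) = -50 + 2Pb. Setting this equal to demand: 1046.5 - 6.5Pb = -50 + 2Pb, so Pb = 129.
Sellers receive Ps = 129 + 68 = 197; Q' = 1046.5 − 6.5·129 = 208.
Buyers' price falls by P* − Pb = 145 − 129 = 16; sellers' price rises by Ps − P* = 197 − 145 = 52.
So producers capture 52/68 = 13/17 of each unit of subsidy.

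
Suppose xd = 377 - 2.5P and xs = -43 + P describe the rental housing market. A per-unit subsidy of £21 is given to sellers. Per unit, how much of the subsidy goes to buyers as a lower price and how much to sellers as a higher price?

Pre-subsidy: 377 - 2.5P = -43 + P gives P* = 120, x* = 77.
With the subsidy, sellers receive Ps = Pb + 21 for each unit, where Pb is the price buyers pay.
Supply in terms of Pb becomes xs = -43 + 1(Pb + 21) = -22 + Pb. Setting this equal to demand: 377 - 2.5Pb = -22 + Pb, so Pb = 114.
Sellers receive Ps = 114 + 21 = 135; x' = 377 − 2.5·114 = 92.
Buyers' price falls by P* − Pb = 120 − 114 = 6; sellers' price rises by Ps − P* = 135 − 120 = 15.

Buyers gain £6 per unit; sellers gain £15 per unit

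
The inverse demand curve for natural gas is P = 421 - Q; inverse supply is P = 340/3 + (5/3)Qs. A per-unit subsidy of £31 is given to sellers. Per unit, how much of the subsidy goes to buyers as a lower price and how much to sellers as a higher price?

Buyers gain £11.625 per unit; sellers gain £19.375 per unit

Pre-subsidy: 421 - Q = 340/3 + (5/3)Q gives Q* = 115.375 and P* = 305.625.
With the subsidy, sellers receive Ps = Pb + 31 for each unit, where Pb is the price buyers pay.
On the curves, Pb = 421 - Q and Ps = 340/3 + (5/3)Q; the wedge Ps − Pb = 31 gives 340/3 + (5/3)Q − (421 - Q) = 31, so Q' = 127.
Then Pb = 421 − 1·127 = 294 and Ps = 340/3 + (5/3)·127 = 325.
Buyers' price falls by P* − Pb = 305.625 − 294 = 11.625; sellers' price rises by Ps − P* = 325 − 305.625 = 19.375.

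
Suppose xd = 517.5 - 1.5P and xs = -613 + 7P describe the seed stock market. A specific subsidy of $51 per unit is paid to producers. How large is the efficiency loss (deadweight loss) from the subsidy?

Deadweight loss = $1606.5

Pre-subsidy: 517.5 - 1.5P = -613 + 7P gives P* = 133, x* = 318.
With the subsidy, sellers receive Ps = Pb + 51 for each unit, where Pb is the price buyers pay.
Supply in terms of Pb becomes xs = -613 + 7(Pb + 51) = -256 + 7Pb. Setting this equal to demand: 517.5 - 1.5Pb = -256 + 7Pb, so Pb = 91.
Sellers receive Ps = 91 + 51 = 142; x' = 517.5 − 1.5·91 = 381.
The subsidy expands output by 381 − 318 = 63 past the efficient level; on those units the gap between marginal cost and willingness to pay runs from 0 up to 51.
DWL = ½ × 51 × 63 = 1606.5.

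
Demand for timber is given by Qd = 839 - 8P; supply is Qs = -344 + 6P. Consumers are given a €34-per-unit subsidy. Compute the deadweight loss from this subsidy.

Deadweight loss = 13872/7

Pre-subsidy: 839 - 8P = -344 + 6P gives P* = 84.5, Q* = 163.
With the rebate, buyers effectively pay Pb = Ps − 34, where Ps is the price sellers receive.
Demand in terms of Ps becomes Qd = 839 − 8(Ps − 34) = 1111 - 8Ps. Setting this equal to supply: 1111 - 8Ps = -344 + 6Ps, so Ps = 1455/14.
Buyers pay Pb = 1455/14 − 34 = 979/14; Q' = -344 + 6·(1455/14) = 1957/7.
The subsidy expands output by 1957/7 − 163 = 816/7 past the efficient level; on those units the gap between marginal cost and willingness to pay runs from 0 up to 34.
DWL = ½ × 34 × 816/7 = 13872/7.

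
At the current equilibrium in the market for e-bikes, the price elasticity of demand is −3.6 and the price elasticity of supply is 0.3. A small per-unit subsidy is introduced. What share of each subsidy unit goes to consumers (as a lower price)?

Consumer share = 1/13

For a small subsidy around the equilibrium, the benefit split depends on the relative slopes, which at a point are proportional to the elasticities.
Buyer share = εs/(εs + |εd|) = 0.3/(0.3 + 3.6) = 1/13; seller share = |εd|/(εs + |εd|) = 12/13.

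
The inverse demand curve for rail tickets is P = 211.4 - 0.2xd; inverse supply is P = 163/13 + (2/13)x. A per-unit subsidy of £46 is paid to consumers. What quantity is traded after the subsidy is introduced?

Pre-subsidy: 211.4 - 0.2x = 163/13 + (2/13)x gives x* = 562 and P* = 99.
With the rebate, buyers effectively pay Pb = Ps − 46, where Ps is the price sellers receive.
On the curves, Pb = 211.4 - 0.2x and Ps = 163/13 + (2/13)x; the wedge Ps − Pb = 46 gives 163/13 + (2/13)x − (211.4 - 0.2x) = 46, so x' = 692.
Then Pb = 211.4 − 0.2·692 = 73 and Ps = 163/13 + (2/13)·692 = 119.

x' = 692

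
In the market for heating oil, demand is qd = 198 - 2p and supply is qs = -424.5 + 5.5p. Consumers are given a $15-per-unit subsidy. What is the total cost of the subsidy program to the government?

Government cost = $810

Pre-subsidy: 198 - 2p = -424.5 + 5.5p gives p* = 83, q* = 32.
With the rebate, buyers effectively pay pb = ps − 15, where ps is the price sellers receive.
Demand in terms of ps becomes qd = 198 − 2(ps − 15) = 228 - 2ps. Setting this equal to supply: 228 - 2ps = -424.5 + 5.5ps, so ps = 87.
Buyers pay pb = 87 − 15 = 72; q' = -424.5 + 5.5·87 = 54.
Government outlay = subsidy × quantity = 15 × 54 = 810.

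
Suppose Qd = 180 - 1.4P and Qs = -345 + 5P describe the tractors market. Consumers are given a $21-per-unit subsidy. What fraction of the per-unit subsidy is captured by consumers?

Consumer share = 0.78125

Pre-subsidy: 180 - 1.4P = -345 + 5P gives P* = 82.03125, Q* = 65.15625.
With the rebate, buyers effectively pay Pb = Ps − 21, where Ps is the price sellers receive.
Demand in terms of Ps becomes Qd = 180 − 1.4(Ps − 21) = 209.4 - 1.4Ps. Setting this equal to supply: 209.4 - 1.4Ps = -345 + 5Ps, so Ps = 86.625.
Buyers pay Pb = 86.625 − 21 = 65.625; Q' = -345 + 5·86.625 = 88.125.
Buyers' price falls by P* − Pb = 82.03125 − 65.625 = 16.40625; sellers' price rises by Ps − P* = 86.625 − 82.03125 = 4.59375.
So consumers capture 16.40625/21 = 0.78125 of each unit of subsidy.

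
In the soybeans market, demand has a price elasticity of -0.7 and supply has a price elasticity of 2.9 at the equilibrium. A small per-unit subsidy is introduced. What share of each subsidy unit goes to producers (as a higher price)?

Producer share = 7/36

For a small subsidy around the equilibrium, the benefit split depends on the relative slopes, which at a point are proportional to the elasticities.
Buyer share = εs/(εs + |εd|) = 2.9/(2.9 + 0.7) = 29/36; seller share = |εd|/(εs + |εd|) = 7/36.
So producers capture 7/36 of the subsidy.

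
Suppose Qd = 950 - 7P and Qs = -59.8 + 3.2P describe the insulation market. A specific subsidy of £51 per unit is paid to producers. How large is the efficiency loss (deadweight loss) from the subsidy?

Pre-subsidy: 950 - 7P = -59.8 + 3.2P gives P* = 99, Q* = 257.
With the subsidy, sellers receive Ps = Pb + 51 for each unit, where Pb is the price buyers pay.
Supply in terms of Pb becomes Qs = -59.8 + 3.2(Pb + 51) = 103.4 + 3.2Pb. Setting this equal to demand: 950 - 7Pb = 103.4 + 3.2Pb, so Pb = 83.
Sellers receive Ps = 83 + 51 = 134; Q' = 950 − 7·83 = 369.
The subsidy expands output by 369 − 257 = 112 past the efficient level; on those units the gap between marginal cost and willingness to pay runs from 0 up to 51.
DWL = ½ × 51 × 112 = 2856.

Deadweight loss = £2856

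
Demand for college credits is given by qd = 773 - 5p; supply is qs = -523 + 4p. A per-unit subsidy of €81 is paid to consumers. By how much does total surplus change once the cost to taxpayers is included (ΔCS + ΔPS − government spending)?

Net change in total surplus = -€7290

Pre-subsidy: 773 - 5p = -523 + 4p gives p* = 144, q* = 53.
With the rebate, buyers effectively pay pb = ps − 81, where ps is the price sellers receive.
Demand in terms of ps becomes qd = 773 − 5(ps − 81) = 1178 - 5ps. Setting this equal to supply: 1178 - 5ps = -523 + 4ps, so ps = 189.
Buyers pay pb = 189 − 81 = 108; q' = -523 + 4·189 = 233.
ΔCS = ½(53 + 233)(144 − 108) = 5148; ΔPS = ½(53 + 233)(189 − 144) = 6435.
Government spending = 81 × 233 = 18873.
Net change = 5148 + 6435 − 18873 = -7290. The loss equals the DWL triangle ½·81·180.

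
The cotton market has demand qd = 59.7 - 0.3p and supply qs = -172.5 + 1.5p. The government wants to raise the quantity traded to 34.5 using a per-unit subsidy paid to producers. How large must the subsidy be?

At q = 34.5, invert demand for the buyer price: pb = (59.7 − 34.5)/0.3 = 84; invert supply for the seller price: ps = (34.5 − (-172.5))/1.5 = 138.
The subsidy must fill the gap: s = ps − pb = 138 − 84 = 54.

Required subsidy s = 54 per unit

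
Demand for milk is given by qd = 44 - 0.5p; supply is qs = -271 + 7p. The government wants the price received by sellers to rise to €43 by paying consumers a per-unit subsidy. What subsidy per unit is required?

At a seller price of 43, quantity supplied is -271 + 7·43 = 30.
Buyers absorb 30 only when they pay pb with 44 − 0.5·pb = 30, i.e. pb = 28.
s = ps − pb = 43 − 28 = 15.

Required subsidy s = €15 per unit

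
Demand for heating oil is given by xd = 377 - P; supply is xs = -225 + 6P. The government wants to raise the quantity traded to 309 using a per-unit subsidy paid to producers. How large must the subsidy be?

Required subsidy s = 21 per unit

At x = 309, invert demand for the buyer price: Pb = (377 − 309)/1 = 68; invert supply for the seller price: Ps = (309 − (-225))/6 = 89.
The subsidy must fill the gap: s = Ps − Pb = 89 − 68 = 21.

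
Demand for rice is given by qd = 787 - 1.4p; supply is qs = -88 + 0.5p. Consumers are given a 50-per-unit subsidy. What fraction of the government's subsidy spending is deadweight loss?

DWL / government spending = 175/3053

Pre-subsidy: 787 - 1.4p = -88 + 0.5p gives p* = 8750/19, q* = 2703/19.
With the rebate, buyers effectively pay pb = ps − 50, where ps is the price sellers receive.
Demand in terms of ps becomes qd = 787 − 1.4(ps − 50) = 857 - 1.4ps. Setting this equal to supply: 857 - 1.4ps = -88 + 0.5ps, so ps = 9450/19.
Buyers pay pb = 9450/19 − 50 = 8500/19; q' = -88 + 0.5·(9450/19) = 3053/19.
ΔCS = ½(2703/19 + 3053/19)(8750/19 − 8500/19) = 719500/361; ΔPS = ½(2703/19 + 3053/19)(9450/19 − 8750/19) = 2014600/361.
Government spending = 50 × 3053/19 = 152650/19.
DWL = ½ × 50 × (3053/19 − 2703/19) = 8750/19; fraction = (8750/19) / (152650/19) = 175/3053.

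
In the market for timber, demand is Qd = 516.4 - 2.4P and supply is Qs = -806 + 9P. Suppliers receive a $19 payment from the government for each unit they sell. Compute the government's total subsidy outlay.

Government cost = $5206

Pre-subsidy: 516.4 - 2.4P = -806 + 9P gives P* = 116, Q* = 238.
With the subsidy, sellers receive Ps = Pb + 19 for each unit, where Pb is the price buyers pay.
Supply in terms of Pb becomes Qs = -806 + 9(Pb + 19) = -635 + 9Pb. Setting this equal to demand: 516.4 - 2.4Pb = -635 + 9Pb, so Pb = 101.
Sellers receive Ps = 101 + 19 = 120; Q' = 516.4 − 2.4·101 = 274.
Government outlay = subsidy × quantity = 19 × 274 = 5206.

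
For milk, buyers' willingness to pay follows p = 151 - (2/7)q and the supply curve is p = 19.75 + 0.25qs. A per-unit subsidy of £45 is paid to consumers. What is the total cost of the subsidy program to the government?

Government cost = £14805

Pre-subsidy: 151 - (2/7)q = 19.75 + 0.25q gives q* = 245 and p* = 81.
With the rebate, buyers effectively pay pb = ps − 45, where ps is the price sellers receive.
On the curves, pb = 151 - (2/7)q and ps = 19.75 + 0.25q; the wedge ps − pb = 45 gives 19.75 + 0.25q − (151 - (2/7)q) = 45, so q' = 329.
Then pb = 151 − (2/7)·329 = 57 and ps = 19.75 + 0.25·329 = 102.
Government outlay = subsidy × quantity = 45 × 329 = 14805.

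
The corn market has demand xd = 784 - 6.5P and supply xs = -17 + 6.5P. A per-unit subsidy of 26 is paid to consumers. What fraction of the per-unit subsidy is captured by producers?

Producer share = 0.5

Pre-subsidy: 784 - 6.5P = -17 + 6.5P gives P* = 801/13, x* = 383.5.
With the rebate, buyers effectively pay Pb = Ps − 26, where Ps is the price sellers receive.
Demand in terms of Ps becomes xd = 784 − 6.5(Ps − 26) = 953 - 6.5Ps. Setting this equal to supply: 953 - 6.5Ps = -17 + 6.5Ps, so Ps = 970/13.
Buyers pay Pb = 970/13 − 26 = 632/13; x' = -17 + 6.5·(970/13) = 468.
Buyers' price falls by P* − Pb = 801/13 − 632/13 = 13; sellers' price rises by Ps − P* = 970/13 − 801/13 = 13.
So producers capture 13/26 = 0.5 of each unit of subsidy.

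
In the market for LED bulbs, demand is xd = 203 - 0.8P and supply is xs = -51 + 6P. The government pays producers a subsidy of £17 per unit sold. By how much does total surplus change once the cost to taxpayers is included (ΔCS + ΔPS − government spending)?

Pre-subsidy: 203 - 0.8P = -51 + 6P gives P* = 635/17, x* = 2943/17.
With the subsidy, sellers receive Ps = Pb + 17 for each unit, where Pb is the price buyers pay.
Supply in terms of Pb becomes xs = -51 + 6(Pb + 17) = 51 + 6Pb. Setting this equal to demand: 203 - 0.8Pb = 51 + 6Pb, so Pb = 380/17.
Sellers receive Ps = 380/17 + 17 = 669/17; x' = 203 − 0.8·(380/17) = 3147/17.
ΔCS = ½(2943/17 + 3147/17)(635/17 − 380/17) = 45675/17; ΔPS = ½(2943/17 + 3147/17)(669/17 − 635/17) = 6090/17.
Government spending = 17 × 3147/17 = 3147.
Net change = 45675/17 + 6090/17 − 3147 = -102. The loss equals the DWL triangle ½·17·12.

Net change in total surplus = -£102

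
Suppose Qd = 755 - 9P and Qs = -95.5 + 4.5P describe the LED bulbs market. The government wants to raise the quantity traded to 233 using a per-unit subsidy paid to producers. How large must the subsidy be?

At Q = 233, invert demand for the buyer price: Pb = (755 − 233)/9 = 58; invert supply for the seller price: Ps = (233 − (-95.5))/4.5 = 73.
The subsidy must fill the gap: s = Ps − Pb = 73 − 58 = 15.

Required subsidy s = 15 per unit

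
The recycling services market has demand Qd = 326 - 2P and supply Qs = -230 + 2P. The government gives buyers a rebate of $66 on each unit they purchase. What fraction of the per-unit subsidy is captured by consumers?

Pre-subsidy: 326 - 2P = -230 + 2P gives P* = 139, Q* = 48.
With the rebate, buyers effectively pay Pb = Ps − 66, where Ps is the price sellers receive.
Demand in terms of Ps becomes Qd = 326 − 2(Ps − 66) = 458 - 2Ps. Setting this equal to supply: 458 - 2Ps = -230 + 2Ps, so Ps = 172.
Buyers pay Pb = 172 − 66 = 106; Q' = -230 + 2·172 = 114.
Buyers' price falls by P* − Pb = 139 − 106 = 33; sellers' price rises by Ps − P* = 172 − 139 = 33.
So consumers capture 33/66 = 0.5 of each unit of subsidy.

Consumer share = 0.5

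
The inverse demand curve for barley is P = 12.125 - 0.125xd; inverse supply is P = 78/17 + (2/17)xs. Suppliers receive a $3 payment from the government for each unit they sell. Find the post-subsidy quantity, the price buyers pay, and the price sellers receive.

x' = 1433/33; buyers pay 221/33; sellers receive 320/33

Pre-subsidy: 12.125 - 0.125x = 78/17 + (2/17)x gives x* = 1025/33 and P* = 272/33.
With the subsidy, sellers receive Ps = Pb + 3 for each unit, where Pb is the price buyers pay.
On the curves, Pb = 12.125 - 0.125x and Ps = 78/17 + (2/17)x; the wedge Ps − Pb = 3 gives 78/17 + (2/17)x − (12.125 - 0.125x) = 3, so x' = 1433/33.
Then Pb = 12.125 − 0.125·(1433/33) = 221/33 and Ps = 78/17 + (2/17)·(1433/33) = 320/33.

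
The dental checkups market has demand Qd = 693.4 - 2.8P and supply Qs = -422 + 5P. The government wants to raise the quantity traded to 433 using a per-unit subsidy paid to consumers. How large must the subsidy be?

At Q = 433, invert demand for the buyer price: Pb = (693.4 − 433)/2.8 = 93; invert supply for the seller price: Ps = (433 − (-422))/5 = 171.
The subsidy must fill the gap: s = Ps − Pb = 171 − 93 = 78.

Required subsidy s = 78 per unit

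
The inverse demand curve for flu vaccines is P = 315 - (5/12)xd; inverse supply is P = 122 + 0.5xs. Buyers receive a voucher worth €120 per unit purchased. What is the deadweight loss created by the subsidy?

Pre-subsidy: 315 - (5/12)x = 122 + 0.5x gives x* = 2316/11 and P* = 2500/11.
With the rebate, buyers effectively pay Pb = Ps − 120, where Ps is the price sellers receive.
On the curves, Pb = 315 - (5/12)x and Ps = 122 + 0.5x; the wedge Ps − Pb = 120 gives 122 + 0.5x − (315 - (5/12)x) = 120, so x' = 3756/11.
Then Pb = 315 − (5/12)·(3756/11) = 1900/11 and Ps = 122 + 0.5·(3756/11) = 3220/11.
The subsidy expands output by 3756/11 − 2316/11 = 1440/11 past the efficient level; on those units the gap between marginal cost and willingness to pay runs from 0 up to 120.
DWL = ½ × 120 × 1440/11 = 86400/11.

Deadweight loss = 86400/11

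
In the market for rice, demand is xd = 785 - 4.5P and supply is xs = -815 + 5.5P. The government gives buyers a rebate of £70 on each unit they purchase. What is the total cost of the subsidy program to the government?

Pre-subsidy: 785 - 4.5P = -815 + 5.5P gives P* = 160, x* = 65.
With the rebate, buyers effectively pay Pb = Ps − 70, where Ps is the price sellers receive.
Demand in terms of Ps becomes xd = 785 − 4.5(Ps − 70) = 1100 - 4.5Ps. Setting this equal to supply: 1100 - 4.5Ps = -815 + 5.5Ps, so Ps = 191.5.
Buyers pay Pb = 191.5 − 70 = 121.5; x' = -815 + 5.5·191.5 = 238.25.
Government outlay = subsidy × quantity = 70 × 238.25 = 16677.5.

Government cost = £16677.5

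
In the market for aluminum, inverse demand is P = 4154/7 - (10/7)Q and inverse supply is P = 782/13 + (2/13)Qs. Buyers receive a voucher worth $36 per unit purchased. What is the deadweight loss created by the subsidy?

Deadweight loss = $409.5

Pre-subsidy: 4154/7 - (10/7)Q = 782/13 + (2/13)Q gives Q* = 337 and P* = 112.
With the rebate, buyers effectively pay Pb = Ps − 36, where Ps is the price sellers receive.
On the curves, Pb = 4154/7 - (10/7)Q and Ps = 782/13 + (2/13)Q; the wedge Ps − Pb = 36 gives 782/13 + (2/13)Q − (4154/7 - (10/7)Q) = 36, so Q' = 359.75.
Then Pb = 4154/7 − (10/7)·359.75 = 79.5 and Ps = 782/13 + (2/13)·359.75 = 115.5.
The subsidy expands output by 359.75 − 337 = 22.75 past the efficient level; on those units the gap between marginal cost and willingness to pay runs from 0 up to 36.
DWL = ½ × 36 × 22.75 = 409.5.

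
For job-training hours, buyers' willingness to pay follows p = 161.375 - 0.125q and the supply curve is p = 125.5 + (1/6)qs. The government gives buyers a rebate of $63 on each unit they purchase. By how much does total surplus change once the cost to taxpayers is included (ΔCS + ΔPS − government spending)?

Pre-subsidy: 161.375 - 0.125q = 125.5 + (1/6)q gives q* = 123 and p* = 146.
With the rebate, buyers effectively pay pb = ps − 63, where ps is the price sellers receive.
On the curves, pb = 161.375 - 0.125q and ps = 125.5 + (1/6)q; the wedge ps − pb = 63 gives 125.5 + (1/6)q − (161.375 - 0.125q) = 63, so q' = 339.
Then pb = 161.375 − 0.125·339 = 119 and ps = 125.5 + (1/6)·339 = 182.
ΔCS = ½(123 + 339)(146 − 119) = 6237; ΔPS = ½(123 + 339)(182 − 146) = 8316.
Government spending = 63 × 339 = 21357.
Net change = 6237 + 8316 − 21357 = -6804. The loss equals the DWL triangle ½·63·216.

Net change in total surplus = -$6804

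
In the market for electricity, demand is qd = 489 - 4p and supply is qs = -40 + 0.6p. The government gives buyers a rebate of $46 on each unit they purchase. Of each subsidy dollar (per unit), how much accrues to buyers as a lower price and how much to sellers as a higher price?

Buyers gain $6 per unit; sellers gain $40 per unit

Pre-subsidy: 489 - 4p = -40 + 0.6p gives p* = 115, q* = 29.
With the rebate, buyers effectively pay pb = ps − 46, where ps is the price sellers receive.
Demand in terms of ps becomes qd = 489 − 4(ps − 46) = 673 - 4ps. Setting this equal to supply: 673 - 4ps = -40 + 0.6ps, so ps = 155.
Buyers pay pb = 155 − 46 = 109; q' = -40 + 0.6·155 = 53.
Buyers' price falls by p* − pb = 115 − 109 = 6; sellers' price rises by ps − p* = 155 − 115 = 40.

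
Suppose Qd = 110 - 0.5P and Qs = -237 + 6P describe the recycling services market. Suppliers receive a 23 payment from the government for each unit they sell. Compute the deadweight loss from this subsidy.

Deadweight loss = 1587/13

Pre-subsidy: 110 - 0.5P = -237 + 6P gives P* = 694/13, Q* = 1083/13.
With the subsidy, sellers receive Ps = Pb + 23 for each unit, where Pb is the price buyers pay.
Supply in terms of Pb becomes Qs = -237 + 6(Pb + 23) = -99 + 6Pb. Setting this equal to demand: 110 - 0.5Pb = -99 + 6Pb, so Pb = 418/13.
Sellers receive Ps = 418/13 + 23 = 717/13; Q' = 110 − 0.5·(418/13) = 1221/13.
The subsidy expands output by 1221/13 − 1083/13 = 138/13 past the efficient level; on those units the gap between marginal cost and willingness to pay runs from 0 up to 23.
DWL = ½ × 23 × 138/13 = 1587/13.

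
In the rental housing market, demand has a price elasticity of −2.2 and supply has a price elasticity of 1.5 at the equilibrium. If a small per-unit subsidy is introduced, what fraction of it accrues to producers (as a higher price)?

Producer share = 22/37

For a small subsidy around the equilibrium, the benefit split depends on the relative slopes, which at a point are proportional to the elasticities.
Buyer share = εs/(εs + |εd|) = 1.5/(1.5 + 2.2) = 15/37; seller share = |εd|/(εs + |εd|) = 22/37.
So producers capture 22/37 of the subsidy.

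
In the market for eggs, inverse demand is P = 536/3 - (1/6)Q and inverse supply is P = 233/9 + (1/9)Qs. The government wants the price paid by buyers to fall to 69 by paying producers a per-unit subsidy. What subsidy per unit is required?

At a buyer price of 69, quantity demanded is 1072 − 6·69 = 658.
Sellers supply 658 only when they receive Ps = 233/9 + (1/9)·658 = 99.
s = Ps − Pb = 99 − 69 = 30.

Required subsidy s = 30 per unit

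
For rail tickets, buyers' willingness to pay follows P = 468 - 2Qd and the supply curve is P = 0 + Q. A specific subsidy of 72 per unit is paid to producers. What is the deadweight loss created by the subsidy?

Deadweight loss = 864

Pre-subsidy: 468 - 2Q = 0 + Q gives Q* = 156 and P* = 156.
With the subsidy, sellers receive Ps = Pb + 72 for each unit, where Pb is the price buyers pay.
On the curves, Pb = 468 - 2Q and Ps = 0 + Q; the wedge Ps − Pb = 72 gives 0 + Q − (468 - 2Q) = 72, so Q' = 180.
Then Pb = 468 − 2·180 = 108 and Ps = 0 + 1·180 = 180.
The subsidy expands output by 180 − 156 = 24 past the efficient level; on those units the gap between marginal cost and willingness to pay runs from 0 up to 72.
DWL = ½ × 72 × 24 = 864.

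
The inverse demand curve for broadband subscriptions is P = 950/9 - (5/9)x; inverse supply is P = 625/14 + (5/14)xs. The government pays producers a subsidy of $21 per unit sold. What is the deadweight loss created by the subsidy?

Deadweight loss = 27783/115

Pre-subsidy: 950/9 - (5/9)x = 625/14 + (5/14)x gives x* = 1535/23 and P* = 1575/23.
With the subsidy, sellers receive Ps = Pb + 21 for each unit, where Pb is the price buyers pay.
On the curves, Pb = 950/9 - (5/9)x and Ps = 625/14 + (5/14)x; the wedge Ps − Pb = 21 gives 625/14 + (5/14)x − (950/9 - (5/9)x) = 21, so x' = 10321/115.
Then Pb = 950/9 − (5/9)·(10321/115) = 1281/23 and Ps = 625/14 + (5/14)·(10321/115) = 1764/23.
The subsidy expands output by 10321/115 − 1535/23 = 2646/115 past the efficient level; on those units the gap between marginal cost and willingness to pay runs from 0 up to 21.
DWL = ½ × 21 × 2646/115 = 27783/115.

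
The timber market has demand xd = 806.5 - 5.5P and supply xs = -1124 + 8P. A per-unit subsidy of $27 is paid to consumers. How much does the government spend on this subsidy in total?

Pre-subsidy: 806.5 - 5.5P = -1124 + 8P gives P* = 143, x* = 20.
With the rebate, buyers effectively pay Pb = Ps − 27, where Ps is the price sellers receive.
Demand in terms of Ps becomes xd = 806.5 − 5.5(Ps − 27) = 955 - 5.5Ps. Setting this equal to supply: 955 - 5.5Ps = -1124 + 8Ps, so Ps = 154.
Buyers pay Pb = 154 − 27 = 127; x' = -1124 + 8·154 = 108.
Government outlay = subsidy × quantity = 27 × 108 = 2916.

Government cost = $2916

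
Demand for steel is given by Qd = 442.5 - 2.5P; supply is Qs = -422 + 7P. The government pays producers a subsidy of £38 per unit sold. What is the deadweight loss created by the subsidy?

Deadweight loss = £1330

Pre-subsidy: 442.5 - 2.5P = -422 + 7P gives P* = 91, Q* = 215.
With the subsidy, sellers receive Ps = Pb + 38 for each unit, where Pb is the price buyers pay.
Supply in terms of Pb becomes Qs = -422 + 7(Pb + 38) = -156 + 7Pb. Setting this equal to demand: 442.5 - 2.5Pb = -156 + 7Pb, so Pb = 63.
Sellers receive Ps = 63 + 38 = 101; Q' = 442.5 − 2.5·63 = 285.
The subsidy expands output by 285 − 215 = 70 past the efficient level; on those units the gap between marginal cost and willingness to pay runs from 0 up to 38.
DWL = ½ × 38 × 70 = 1330.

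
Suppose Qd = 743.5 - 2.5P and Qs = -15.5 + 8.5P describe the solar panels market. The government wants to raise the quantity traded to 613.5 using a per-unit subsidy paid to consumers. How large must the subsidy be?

Required subsidy s = 22 per unit

At Q = 613.5, invert demand for the buyer price: Pb = (743.5 − 613.5)/2.5 = 52; invert supply for the seller price: Ps = (613.5 − (-15.5))/8.5 = 74.
The subsidy must fill the gap: s = Ps − Pb = 74 − 52 = 22.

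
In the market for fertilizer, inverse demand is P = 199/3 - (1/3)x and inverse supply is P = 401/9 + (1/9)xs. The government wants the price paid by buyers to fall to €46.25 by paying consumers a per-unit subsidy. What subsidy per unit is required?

At a buyer price of 46.25, quantity demanded is 199 − 3·46.25 = 60.25.
Sellers supply 60.25 only when they receive Ps = 401/9 + (1/9)·60.25 = 51.25.
s = Ps − Pb = 51.25 − 46.25 = 5.

Required subsidy s = €5 per unit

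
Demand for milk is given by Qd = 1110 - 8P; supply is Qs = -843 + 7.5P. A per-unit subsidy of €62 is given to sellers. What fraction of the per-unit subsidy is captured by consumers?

Consumer share = 15/31

Pre-subsidy: 1110 - 8P = -843 + 7.5P gives P* = 126, Q* = 102.
With the subsidy, sellers receive Ps = Pb + 62 for each unit, where Pb is the price buyers pay.
Supply in terms of Pb becomes Qs = -843 + 7.5(Pb + 62) = -378 + 7.5Pb. Setting this equal to demand: 1110 - 8Pb = -378 + 7.5Pb, so Pb = 96.
Sellers receive Ps = 96 + 62 = 158; Q' = 1110 − 8·96 = 342.
Buyers' price falls by P* − Pb = 126 − 96 = 30; sellers' price rises by Ps − P* = 158 − 126 = 32.
So consumers capture 30/62 = 15/31 of each unit of subsidy.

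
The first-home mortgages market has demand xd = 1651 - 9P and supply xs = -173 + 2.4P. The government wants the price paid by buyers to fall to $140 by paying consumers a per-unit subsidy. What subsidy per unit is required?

Required subsidy s = $95 per unit

At a buyer price of 140, quantity demanded is 1651 − 9·140 = 391.
Sellers supply 391 only when they receive Ps with -173 + 2.4·Ps = 391, i.e. Ps = 235.
s = Ps − Pb = 235 − 140 = 95.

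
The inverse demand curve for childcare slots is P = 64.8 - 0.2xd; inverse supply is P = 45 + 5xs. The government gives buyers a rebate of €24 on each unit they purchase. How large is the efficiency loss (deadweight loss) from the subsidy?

Deadweight loss = 720/13

Pre-subsidy: 64.8 - 0.2x = 45 + 5x gives x* = 99/26 and P* = 1665/26.
With the rebate, buyers effectively pay Pb = Ps − 24, where Ps is the price sellers receive.
On the curves, Pb = 64.8 - 0.2x and Ps = 45 + 5x; the wedge Ps − Pb = 24 gives 45 + 5x − (64.8 - 0.2x) = 24, so x' = 219/26.
Then Pb = 64.8 − 0.2·(219/26) = 1641/26 and Ps = 45 + 5·(219/26) = 2265/26.
The subsidy expands output by 219/26 − 99/26 = 60/13 past the efficient level; on those units the gap between marginal cost and willingness to pay runs from 0 up to 24.
DWL = ½ × 24 × 60/13 = 720/13.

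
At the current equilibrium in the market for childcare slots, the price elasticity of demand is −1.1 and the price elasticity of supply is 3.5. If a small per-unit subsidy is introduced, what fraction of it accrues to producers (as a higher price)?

For a small subsidy around the equilibrium, the benefit split depends on the relative slopes, which at a point are proportional to the elasticities.
Buyer share = εs/(εs + |εd|) = 3.5/(3.5 + 1.1) = 35/46; seller share = |εd|/(εs + |εd|) = 11/46.
So producers capture 11/46 of the subsidy.

Producer share = 11/46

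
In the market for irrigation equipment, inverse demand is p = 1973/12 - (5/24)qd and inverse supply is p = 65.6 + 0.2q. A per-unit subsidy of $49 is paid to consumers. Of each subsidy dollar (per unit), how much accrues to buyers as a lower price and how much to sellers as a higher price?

Pre-subsidy: 1973/12 - (5/24)q = 65.6 + 0.2q gives q* = 242 and p* = 114.
With the rebate, buyers effectively pay pb = ps − 49, where ps is the price sellers receive.
On the curves, pb = 1973/12 - (5/24)q and ps = 65.6 + 0.2q; the wedge ps − pb = 49 gives 65.6 + 0.2q − (1973/12 - (5/24)q) = 49, so q' = 362.
Then pb = 1973/12 − (5/24)·362 = 89 and ps = 65.6 + 0.2·362 = 138.
Buyers' price falls by p* − pb = 114 − 89 = 25; sellers' price rises by ps − p* = 138 − 114 = 24.

Buyers gain $25 per unit; sellers gain $24 per unit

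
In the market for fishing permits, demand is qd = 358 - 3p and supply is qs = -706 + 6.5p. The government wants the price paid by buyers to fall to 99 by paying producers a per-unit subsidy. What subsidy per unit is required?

At a buyer price of 99, quantity demanded is 358 − 3·99 = 61.
Sellers supply 61 only when they receive ps with -706 + 6.5·ps = 61, i.e. ps = 118.
s = ps − pb = 118 − 99 = 19.

Required subsidy s = 19 per unit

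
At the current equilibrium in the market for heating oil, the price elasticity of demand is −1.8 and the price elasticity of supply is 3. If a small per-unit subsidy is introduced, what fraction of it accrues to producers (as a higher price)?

Producer share = 0.375

For a small subsidy around the equilibrium, the benefit split depends on the relative slopes, which at a point are proportional to the elasticities.
Buyer share = εs/(εs + |εd|) = 3/(3 + 1.8) = 0.625; seller share = |εd|/(εs + |εd|) = 0.375.
So producers capture 0.375 of the subsidy.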